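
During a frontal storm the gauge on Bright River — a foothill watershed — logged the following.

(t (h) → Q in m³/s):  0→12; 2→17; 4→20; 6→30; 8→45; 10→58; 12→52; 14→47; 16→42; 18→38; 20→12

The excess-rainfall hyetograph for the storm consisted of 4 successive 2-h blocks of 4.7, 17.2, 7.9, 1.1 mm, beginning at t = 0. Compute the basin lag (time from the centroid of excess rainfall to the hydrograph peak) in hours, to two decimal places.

t_L ≈ 6.65 h

Centroid of excess rainfall: t_c = Σ P_i·t̄_i / ΣP_i = 3.3495 h (block centres at 1, 3, 5, 7 h).
Hydrograph peak occurs at t = 10 h, so basin lag t_L = 10 − 3.3495 = 6.65 h.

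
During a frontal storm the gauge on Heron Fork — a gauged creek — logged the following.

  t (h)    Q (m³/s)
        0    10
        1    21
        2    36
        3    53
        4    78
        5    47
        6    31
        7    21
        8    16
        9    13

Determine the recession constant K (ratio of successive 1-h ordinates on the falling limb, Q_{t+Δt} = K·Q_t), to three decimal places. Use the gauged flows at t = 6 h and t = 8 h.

K ≈ 0.718

Using the recession-limb readings at t = 6 h and t = 8 h: Q falls from 31 to 16 m³/s over 2 intervals.
K = (Q₂/Q₁)^(1/2) = (16/31)^(1/2) = 0.718.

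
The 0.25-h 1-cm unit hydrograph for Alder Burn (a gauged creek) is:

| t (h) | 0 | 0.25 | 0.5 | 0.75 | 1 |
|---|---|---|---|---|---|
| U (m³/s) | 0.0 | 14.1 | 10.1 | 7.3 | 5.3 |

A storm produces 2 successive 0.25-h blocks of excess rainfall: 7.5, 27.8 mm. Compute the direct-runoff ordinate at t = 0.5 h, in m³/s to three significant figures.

By discrete convolution, Q_j = Σ (P_i / 10 mm) · U_{j−i}.
At t = 0.5 h (j=2): Q = (7.5/10)·10.1 + (27.8/10)·14.1 = 46.8 m³/s.

Q ≈ 46.8 m³/s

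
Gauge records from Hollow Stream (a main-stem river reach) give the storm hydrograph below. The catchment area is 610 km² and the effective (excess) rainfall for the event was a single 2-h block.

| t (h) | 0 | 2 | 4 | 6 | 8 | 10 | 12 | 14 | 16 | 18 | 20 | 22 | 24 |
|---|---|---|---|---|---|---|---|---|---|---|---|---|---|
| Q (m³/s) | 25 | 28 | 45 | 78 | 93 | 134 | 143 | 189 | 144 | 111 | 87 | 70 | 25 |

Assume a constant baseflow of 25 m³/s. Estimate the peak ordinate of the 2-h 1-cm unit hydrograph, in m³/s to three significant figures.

Direct runoff: 0.0, 3.0, 20.0, 53.0, 68.0, 109.0, 118.0, 164.0, 119.0, 86.0, 62.0, 45.0, 0.0 m³/s; ΣQ_DR = 847.0 m³/s, peak = 164.0 m³/s.
Runoff depth d = ΣQ_DR·Δt / A = 847.0 × 7200 / (610 km²) = 9.997 mm.
The 1-cm UH is the DRH scaled by (10 mm)/d, so U_p = 164.0 × 10/9.997 = 164 m³/s.

U_p ≈ 164 m³/s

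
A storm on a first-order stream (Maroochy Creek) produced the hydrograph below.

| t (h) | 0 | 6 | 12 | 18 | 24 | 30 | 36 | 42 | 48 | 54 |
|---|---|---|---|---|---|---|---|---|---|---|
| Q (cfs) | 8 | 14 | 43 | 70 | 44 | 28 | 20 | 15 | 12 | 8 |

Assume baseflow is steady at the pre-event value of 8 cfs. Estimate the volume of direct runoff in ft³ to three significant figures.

Direct-runoff ordinates (Q − Q_b): 0.0, 6.0, 35.0, 62.0, 36.0, 20.0, 12.0, 7.0, 4.0, 0.0 cfs.
ΣQ_DR = 182.0 cfs.
With Δt = 6 h = 21600 s, V = ΣQ_DR · Δt = 182.0 × 21600 = 3.93 × 10^6 ft³.

V ≈ 3.93 × 10^6 ft³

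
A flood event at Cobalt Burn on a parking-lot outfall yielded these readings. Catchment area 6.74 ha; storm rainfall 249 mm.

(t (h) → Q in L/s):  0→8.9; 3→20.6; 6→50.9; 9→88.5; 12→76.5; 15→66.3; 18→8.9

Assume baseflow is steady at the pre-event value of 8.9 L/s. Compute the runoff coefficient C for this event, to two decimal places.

C ≈ 0.17

ΣQ_DR = 258.3 L/s; V = ΣQ_DR·Δt = 2.790 × 10^6 L.
Runoff depth d = V / A = 41.39 mm.
C = d / P = 41.39 / 249 = 0.17.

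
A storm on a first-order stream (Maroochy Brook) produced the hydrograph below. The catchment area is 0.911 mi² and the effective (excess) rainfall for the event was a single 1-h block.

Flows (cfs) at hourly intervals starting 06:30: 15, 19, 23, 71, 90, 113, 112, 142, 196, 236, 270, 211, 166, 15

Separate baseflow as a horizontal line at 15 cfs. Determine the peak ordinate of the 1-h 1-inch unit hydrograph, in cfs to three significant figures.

Direct runoff: 0.0, 4.0, 8.0, 56.0, 75.0, 98.0, 97.0, 127.0, 181.0, 221.0, 255.0, 196.0, 151.0, 0.0 cfs; ΣQ_DR = 1469 cfs, peak = 255.0 cfs.
Runoff depth d = ΣQ_DR·Δt / A = 1469 × 3600 / (0.911 mi²) = 2.499 in.
The 1-inch UH is the DRH scaled by (1 in)/d, so U_p = 255.0 × 1/2.499 = 102 cfs.

U_p ≈ 102 cfs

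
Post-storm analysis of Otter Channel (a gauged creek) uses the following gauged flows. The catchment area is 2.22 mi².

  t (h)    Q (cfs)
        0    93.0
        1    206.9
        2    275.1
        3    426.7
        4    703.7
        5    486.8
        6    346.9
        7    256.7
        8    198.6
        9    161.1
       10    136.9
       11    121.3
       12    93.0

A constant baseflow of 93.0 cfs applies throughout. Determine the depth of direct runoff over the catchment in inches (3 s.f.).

d ≈ 1.60 in

Direct runoff: 0.0, 113.9, 182.1, 333.7, 610.7, 393.8, 253.9, 163.7, 105.6, 68.1, 43.9, 28.3, 0.0 cfs; ΣQ_DR = 2298 cfs.
V = ΣQ_DR · Δt = 2298 × 3600 s = 8.272 × 10^6 ft³.
Over A = 2.22 mi², depth = V / A = 1.60 in.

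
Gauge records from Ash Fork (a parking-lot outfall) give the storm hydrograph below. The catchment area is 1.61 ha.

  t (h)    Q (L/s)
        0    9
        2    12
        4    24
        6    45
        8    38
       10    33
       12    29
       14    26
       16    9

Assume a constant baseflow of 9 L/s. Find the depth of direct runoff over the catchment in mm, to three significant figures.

Direct runoff: 0.0, 3.0, 15.0, 36.0, 29.0, 24.0, 20.0, 17.0, 0.0 L/s; ΣQ_DR = 144.0 L/s.
V = ΣQ_DR · Δt = 144.0 × 7200 s = 1.037 × 10^6 L.
Over A = 1.61 ha, depth = V / A = 64.4 mm.

d ≈ 64.4 mm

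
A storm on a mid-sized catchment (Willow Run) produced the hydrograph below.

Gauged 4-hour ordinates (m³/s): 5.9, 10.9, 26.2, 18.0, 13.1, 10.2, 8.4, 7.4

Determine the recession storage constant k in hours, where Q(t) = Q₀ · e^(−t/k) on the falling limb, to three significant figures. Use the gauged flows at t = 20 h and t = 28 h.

On the falling limb, Q drops from 10.2 to 7.4 m³/s between t = 20 h and t = 28 h (Δt = 8 h).
k = −Δt / ln(Q₂/Q₁) = −8 / ln(7.4/10.2) = 24.9 h.

k ≈ 24.9 h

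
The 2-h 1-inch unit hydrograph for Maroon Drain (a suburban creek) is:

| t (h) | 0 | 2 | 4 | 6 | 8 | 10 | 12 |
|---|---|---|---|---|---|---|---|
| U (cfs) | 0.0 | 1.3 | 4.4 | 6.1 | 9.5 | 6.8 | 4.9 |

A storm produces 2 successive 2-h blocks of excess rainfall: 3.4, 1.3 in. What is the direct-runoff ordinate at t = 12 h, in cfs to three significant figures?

Q ≈ 25.5 cfs

By discrete convolution, Q_j = Σ (P_i / 1 in) · U_{j−i}.
At t = 12 h (j=6): Q = (3.4/1)·4.9 + (1.3/1)·6.8 = 25.5 cfs.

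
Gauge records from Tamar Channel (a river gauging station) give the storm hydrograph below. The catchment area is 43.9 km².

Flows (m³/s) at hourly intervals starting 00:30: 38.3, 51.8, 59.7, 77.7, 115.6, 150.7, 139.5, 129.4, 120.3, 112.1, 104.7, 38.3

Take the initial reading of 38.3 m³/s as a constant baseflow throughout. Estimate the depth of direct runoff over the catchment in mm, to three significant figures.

Direct runoff: 0.0, 13.5, 21.4, 39.4, 77.3, 112.4, 101.2, 91.1, 82.0, 73.8, 66.4, 0.0 m³/s; ΣQ_DR = 678.5 m³/s.
V = ΣQ_DR · Δt = 678.5 × 3600 s = 2.443 × 10^6 m³.
Over A = 43.9 km², depth = V / A = 55.6 mm.

d ≈ 55.6 mm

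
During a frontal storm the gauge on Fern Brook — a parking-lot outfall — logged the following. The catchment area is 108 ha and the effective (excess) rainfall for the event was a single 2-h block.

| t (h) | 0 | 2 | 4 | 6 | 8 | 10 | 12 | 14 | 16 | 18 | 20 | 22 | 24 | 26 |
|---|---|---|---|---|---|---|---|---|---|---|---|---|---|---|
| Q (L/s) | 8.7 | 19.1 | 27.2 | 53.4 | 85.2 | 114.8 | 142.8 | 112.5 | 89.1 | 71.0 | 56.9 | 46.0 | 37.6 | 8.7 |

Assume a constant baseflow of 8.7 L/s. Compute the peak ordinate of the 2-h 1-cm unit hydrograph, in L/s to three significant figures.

U_p ≈ 268 L/s

Direct runoff: 0.0, 10.4, 18.5, 44.7, 76.5, 106.1, 134.1, 103.8, 80.4, 62.3, 48.2, 37.3, 28.9, 0.0 L/s; ΣQ_DR = 751.2 L/s, peak = 134.1 L/s.
Runoff depth d = ΣQ_DR·Δt / A = 751.2 × 7200 / (108 ha) = 5.008 mm.
The 1-cm UH is the DRH scaled by (10 mm)/d, so U_p = 134.1 × 10/5.008 = 268 L/s.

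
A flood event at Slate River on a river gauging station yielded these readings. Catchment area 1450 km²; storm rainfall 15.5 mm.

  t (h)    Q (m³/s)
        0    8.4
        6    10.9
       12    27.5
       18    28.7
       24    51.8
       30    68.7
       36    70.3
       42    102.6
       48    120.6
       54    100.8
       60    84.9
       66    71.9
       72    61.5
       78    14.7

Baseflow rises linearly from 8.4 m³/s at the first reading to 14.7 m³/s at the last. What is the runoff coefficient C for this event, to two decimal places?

ΣQ_DR = 661.6 m³/s; V = ΣQ_DR·Δt = 1.429 × 10^7 m³.
Runoff depth d = V / A = 9.856 mm.
C = d / P = 9.856 / 15.5 = 0.64.

C ≈ 0.64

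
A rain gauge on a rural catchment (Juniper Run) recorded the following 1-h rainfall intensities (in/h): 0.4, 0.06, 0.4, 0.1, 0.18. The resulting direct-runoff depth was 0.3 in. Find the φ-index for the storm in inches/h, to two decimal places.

Only the 2 blocks with intensity above φ contribute runoff: 0.4, 0.4 in/h.
Σ(I−φ)·Δt = d  ⇒  (0.4+0.4 − 2φ)·1 = 0.3
φ = (0.8000 − 0.3/1) / 2 = 0.25 in/h.

φ ≈ 0.25 in/h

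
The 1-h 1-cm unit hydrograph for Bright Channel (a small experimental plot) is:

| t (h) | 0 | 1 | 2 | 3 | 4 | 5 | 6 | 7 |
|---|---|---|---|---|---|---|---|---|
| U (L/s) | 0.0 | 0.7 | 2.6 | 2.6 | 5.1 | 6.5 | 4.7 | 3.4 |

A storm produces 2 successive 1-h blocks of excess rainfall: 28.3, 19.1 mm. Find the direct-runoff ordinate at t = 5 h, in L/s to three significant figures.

By discrete convolution, Q_j = Σ (P_i / 10 mm) · U_{j−i}.
At t = 5 h (j=5): Q = (28.3/10)·6.5 + (19.1/10)·5.1 = 28.1 L/s.

Q ≈ 28.1 L/s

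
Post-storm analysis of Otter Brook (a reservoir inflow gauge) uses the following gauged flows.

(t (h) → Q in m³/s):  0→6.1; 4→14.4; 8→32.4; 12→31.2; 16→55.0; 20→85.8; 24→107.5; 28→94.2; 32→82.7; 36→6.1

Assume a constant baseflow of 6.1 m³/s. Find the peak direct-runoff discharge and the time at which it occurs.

Subtracting baseflow gives direct-runoff ordinates: 0.0, 8.3, 26.3, 25.1, 48.9, 79.7, 101.4, 88.1, 76.6, 0.0 m³/s.
The maximum is 101.4 m³/s, occurring at the reading for t = 24 h.

Q_p = 101.4 m³/s at t = 24 h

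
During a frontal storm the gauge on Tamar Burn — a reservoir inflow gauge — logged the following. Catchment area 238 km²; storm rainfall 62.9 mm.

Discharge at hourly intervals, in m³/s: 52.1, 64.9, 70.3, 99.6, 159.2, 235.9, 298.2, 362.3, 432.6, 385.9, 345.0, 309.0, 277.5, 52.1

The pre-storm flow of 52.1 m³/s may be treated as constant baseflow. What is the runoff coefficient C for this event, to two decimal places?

ΣQ_DR = 2415 m³/s; V = ΣQ_DR·Δt = 8.695 × 10^6 m³.
Runoff depth d = V / A = 36.53 mm.
C = d / P = 36.53 / 62.9 = 0.58.

C ≈ 0.58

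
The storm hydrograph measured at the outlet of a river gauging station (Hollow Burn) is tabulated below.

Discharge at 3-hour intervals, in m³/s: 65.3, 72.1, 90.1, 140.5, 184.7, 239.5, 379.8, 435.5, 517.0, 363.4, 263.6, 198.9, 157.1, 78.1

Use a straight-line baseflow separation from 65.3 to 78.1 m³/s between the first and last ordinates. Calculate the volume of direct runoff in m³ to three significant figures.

Direct-runoff ordinates (Q − Q_b): 0.00, 5.82, 22.83, 72.25, 115.46, 169.28, 308.59, 363.31, 443.82, 289.24, 188.45, 122.77, 79.98, 0.00 m³/s.
ΣQ_DR = 2182 m³/s.
With Δt = 3 h = 10800 s, V = ΣQ_DR · Δt = 2182 × 10800 = 2.36 × 10^7 m³.

V ≈ 2.36 × 10^7 m³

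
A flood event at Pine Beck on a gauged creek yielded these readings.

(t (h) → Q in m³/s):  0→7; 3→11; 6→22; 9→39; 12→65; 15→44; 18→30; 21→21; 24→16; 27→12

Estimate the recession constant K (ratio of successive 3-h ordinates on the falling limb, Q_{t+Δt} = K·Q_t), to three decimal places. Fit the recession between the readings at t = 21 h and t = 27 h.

K ≈ 0.756

Using the recession-limb readings at t = 21 h and t = 27 h: Q falls from 21 to 12 m³/s over 2 intervals.
K = (Q₂/Q₁)^(1/2) = (12/21)^(1/2) = 0.756.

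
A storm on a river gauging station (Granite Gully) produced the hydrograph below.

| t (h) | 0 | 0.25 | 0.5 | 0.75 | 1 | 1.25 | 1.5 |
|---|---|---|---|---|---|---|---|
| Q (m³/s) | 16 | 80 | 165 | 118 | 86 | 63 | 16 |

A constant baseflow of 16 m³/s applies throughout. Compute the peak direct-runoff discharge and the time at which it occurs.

Subtracting baseflow gives direct-runoff ordinates: 0.0, 64.0, 149.0, 102.0, 70.0, 47.0, 0.0 m³/s.
The maximum is 149.0 m³/s, occurring at the reading for t = 0.5 h.

Q_p = 149.0 m³/s at t = 0.5 h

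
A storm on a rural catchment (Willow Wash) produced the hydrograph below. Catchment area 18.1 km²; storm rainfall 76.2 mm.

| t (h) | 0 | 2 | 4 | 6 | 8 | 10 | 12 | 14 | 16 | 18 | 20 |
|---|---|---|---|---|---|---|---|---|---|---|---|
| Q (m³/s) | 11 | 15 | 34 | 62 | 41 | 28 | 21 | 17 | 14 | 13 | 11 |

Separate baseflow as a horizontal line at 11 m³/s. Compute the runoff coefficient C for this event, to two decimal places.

ΣQ_DR = 146.0 m³/s; V = ΣQ_DR·Δt = 1.051 × 10^6 m³.
Runoff depth d = V / A = 58.08 mm.
C = d / P = 58.08 / 76.2 = 0.76.

C ≈ 0.76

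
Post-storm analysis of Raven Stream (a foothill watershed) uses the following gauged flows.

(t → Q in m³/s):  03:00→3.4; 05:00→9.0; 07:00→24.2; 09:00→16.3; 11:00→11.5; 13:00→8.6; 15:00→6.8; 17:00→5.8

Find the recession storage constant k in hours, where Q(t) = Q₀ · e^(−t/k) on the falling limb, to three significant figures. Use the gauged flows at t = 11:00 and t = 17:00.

k ≈ 8.77 h

On the falling limb, Q drops from 11.5 to 5.8 m³/s between t = 11:00 and t = 17:00 (Δt = 6 h).
k = −Δt / ln(Q₂/Q₁) = −6 / ln(5.8/11.5) = 8.77 h.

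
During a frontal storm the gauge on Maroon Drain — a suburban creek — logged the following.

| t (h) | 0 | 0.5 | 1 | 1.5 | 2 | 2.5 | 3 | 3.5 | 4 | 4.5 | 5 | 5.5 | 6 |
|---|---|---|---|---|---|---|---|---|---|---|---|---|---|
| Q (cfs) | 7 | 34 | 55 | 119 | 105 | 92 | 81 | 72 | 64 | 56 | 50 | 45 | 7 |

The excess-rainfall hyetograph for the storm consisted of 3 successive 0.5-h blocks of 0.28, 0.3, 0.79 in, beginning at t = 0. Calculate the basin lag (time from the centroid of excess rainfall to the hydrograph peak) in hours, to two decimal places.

Centroid of excess rainfall: t_c = Σ P_i·t̄_i / ΣP_i = 0.9361 h (block centres at 0.25, 0.75, 1.25 h).
Hydrograph peak occurs at t = 1.5 h, so basin lag t_L = 1.5 − 0.9361 = 0.56 h.

t_L ≈ 0.56 h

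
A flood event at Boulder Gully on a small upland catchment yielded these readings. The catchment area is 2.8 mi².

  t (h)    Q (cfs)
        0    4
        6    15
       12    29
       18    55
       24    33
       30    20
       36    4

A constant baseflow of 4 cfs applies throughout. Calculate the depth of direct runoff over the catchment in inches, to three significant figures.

Direct runoff: 0.0, 11.0, 25.0, 51.0, 29.0, 16.0, 0.0 cfs; ΣQ_DR = 132.0 cfs.
V = ΣQ_DR · Δt = 132.0 × 21600 s = 2.851 × 10^6 ft³.
Over A = 2.8 mi², depth = V / A = 0.438 in.

d ≈ 0.438 in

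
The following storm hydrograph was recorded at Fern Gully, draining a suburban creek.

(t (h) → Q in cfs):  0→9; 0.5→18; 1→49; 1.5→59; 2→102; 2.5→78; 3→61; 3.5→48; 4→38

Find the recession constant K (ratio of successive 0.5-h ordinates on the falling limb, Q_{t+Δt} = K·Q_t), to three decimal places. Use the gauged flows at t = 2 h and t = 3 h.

Using the recession-limb readings at t = 2 h and t = 3 h: Q falls from 102 to 61 cfs over 2 intervals.
K = (Q₂/Q₁)^(1/2) = (61/102)^(1/2) = 0.773.

K ≈ 0.773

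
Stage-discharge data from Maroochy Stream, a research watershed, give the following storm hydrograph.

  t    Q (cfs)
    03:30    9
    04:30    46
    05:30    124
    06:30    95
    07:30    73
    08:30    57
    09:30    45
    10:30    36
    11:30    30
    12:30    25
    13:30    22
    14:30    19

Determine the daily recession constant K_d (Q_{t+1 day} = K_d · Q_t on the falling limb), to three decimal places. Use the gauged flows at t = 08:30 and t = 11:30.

K_d ≈ 0.006

Between t = 08:30 and t = 11:30 the flow falls from 57 to 30 cfs over 3×1 h = 3 h.
Per-interval ratio K = (30/57)^(1/3) = 0.8074; K_d = K^(24/1) = 0.006.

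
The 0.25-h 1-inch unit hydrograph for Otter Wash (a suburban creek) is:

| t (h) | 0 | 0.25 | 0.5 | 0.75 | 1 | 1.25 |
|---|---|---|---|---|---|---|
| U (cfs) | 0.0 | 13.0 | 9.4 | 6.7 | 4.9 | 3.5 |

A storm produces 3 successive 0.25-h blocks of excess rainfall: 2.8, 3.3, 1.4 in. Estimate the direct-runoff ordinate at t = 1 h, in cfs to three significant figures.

By discrete convolution, Q_j = Σ (P_i / 1 in) · U_{j−i}.
At t = 1 h (j=4): Q = (2.8/1)·4.9 + (3.3/1)·6.7 + (1.4/1)·9.4 = 49.0 cfs.

Q ≈ 49.0 cfs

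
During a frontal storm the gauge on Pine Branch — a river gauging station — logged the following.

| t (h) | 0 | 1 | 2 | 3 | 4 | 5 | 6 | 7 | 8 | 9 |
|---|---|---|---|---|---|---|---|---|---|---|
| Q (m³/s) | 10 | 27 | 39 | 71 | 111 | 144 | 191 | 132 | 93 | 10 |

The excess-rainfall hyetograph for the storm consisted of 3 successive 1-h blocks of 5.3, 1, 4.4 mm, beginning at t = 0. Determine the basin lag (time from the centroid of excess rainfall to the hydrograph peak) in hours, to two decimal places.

t_L ≈ 4.58 h

Centroid of excess rainfall: t_c = Σ P_i·t̄_i / ΣP_i = 1.4159 h (block centres at 0.5, 1.5, 2.5 h).
Hydrograph peak occurs at t = 6 h, so basin lag t_L = 6 − 1.4159 = 4.58 h.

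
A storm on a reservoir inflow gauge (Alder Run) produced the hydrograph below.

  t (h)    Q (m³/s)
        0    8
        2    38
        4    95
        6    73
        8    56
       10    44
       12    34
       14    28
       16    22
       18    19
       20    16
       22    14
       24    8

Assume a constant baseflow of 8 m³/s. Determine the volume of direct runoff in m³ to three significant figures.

V ≈ 2.53 × 10^6 m³

Direct-runoff ordinates (Q − Q_b): 0.0, 30.0, 87.0, 65.0, 48.0, 36.0, 26.0, 20.0, 14.0, 11.0, 8.0, 6.0, 0.0 m³/s.
ΣQ_DR = 351.0 m³/s.
With Δt = 2 h = 7200 s, V = ΣQ_DR · Δt = 351.0 × 7200 = 2.53 × 10^6 m³.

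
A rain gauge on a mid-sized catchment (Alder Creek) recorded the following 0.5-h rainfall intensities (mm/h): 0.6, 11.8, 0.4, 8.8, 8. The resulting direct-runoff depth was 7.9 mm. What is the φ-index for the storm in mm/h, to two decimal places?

Only the 3 blocks with intensity above φ contribute runoff: 11.8, 8.8, 8 mm/h.
Σ(I−φ)·Δt = d  ⇒  (11.8+8.8+8 − 3φ)·0.5 = 7.9
φ = (28.60 − 7.9/0.5) / 3 = 4.27 mm/h.

φ ≈ 4.27 mm/h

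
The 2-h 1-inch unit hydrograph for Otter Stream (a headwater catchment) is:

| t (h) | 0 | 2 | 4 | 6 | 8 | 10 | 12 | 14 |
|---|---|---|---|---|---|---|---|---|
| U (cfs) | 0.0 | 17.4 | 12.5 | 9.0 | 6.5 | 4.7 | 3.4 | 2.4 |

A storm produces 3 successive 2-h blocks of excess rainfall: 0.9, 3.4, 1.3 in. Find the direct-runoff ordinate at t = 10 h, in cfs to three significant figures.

By discrete convolution, Q_j = Σ (P_i / 1 in) · U_{j−i}.
At t = 10 h (j=5): Q = (0.9/1)·4.7 + (3.4/1)·6.5 + (1.3/1)·9.0 = 38.0 cfs.

Q ≈ 38.0 cfs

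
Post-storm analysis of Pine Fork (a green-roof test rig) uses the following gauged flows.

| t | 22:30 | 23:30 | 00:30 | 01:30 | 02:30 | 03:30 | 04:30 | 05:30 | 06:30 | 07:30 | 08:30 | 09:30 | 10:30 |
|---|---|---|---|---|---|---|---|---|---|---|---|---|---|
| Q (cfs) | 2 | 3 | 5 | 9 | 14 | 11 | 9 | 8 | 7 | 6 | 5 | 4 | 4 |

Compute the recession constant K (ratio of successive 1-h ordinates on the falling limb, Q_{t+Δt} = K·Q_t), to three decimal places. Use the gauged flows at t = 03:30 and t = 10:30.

Using the recession-limb readings at t = 03:30 and t = 10:30: Q falls from 11 to 4 cfs over 7 intervals.
K = (Q₂/Q₁)^(1/7) = (4/11)^(1/7) = 0.865.

K ≈ 0.865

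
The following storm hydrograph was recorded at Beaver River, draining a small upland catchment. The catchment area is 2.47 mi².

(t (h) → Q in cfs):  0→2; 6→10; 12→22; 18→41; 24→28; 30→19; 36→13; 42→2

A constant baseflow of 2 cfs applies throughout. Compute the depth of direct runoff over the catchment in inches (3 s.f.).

d ≈ 0.455 in

Direct runoff: 0.0, 8.0, 20.0, 39.0, 26.0, 17.0, 11.0, 0.0 cfs; ΣQ_DR = 121.0 cfs.
V = ΣQ_DR · Δt = 121.0 × 21600 s = 2.614 × 10^6 ft³.
Over A = 2.47 mi², depth = V / A = 0.455 in.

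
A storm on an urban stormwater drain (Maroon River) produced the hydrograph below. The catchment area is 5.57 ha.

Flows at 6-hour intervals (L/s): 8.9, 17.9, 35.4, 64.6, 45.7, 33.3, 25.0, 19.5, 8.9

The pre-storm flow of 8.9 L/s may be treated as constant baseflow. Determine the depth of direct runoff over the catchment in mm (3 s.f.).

Direct runoff: 0.0, 9.0, 26.5, 55.7, 36.8, 24.4, 16.1, 10.6, 0.0 L/s; ΣQ_DR = 179.1 L/s.
V = ΣQ_DR · Δt = 179.1 × 21600 s = 3.869 × 10^6 L.
Over A = 5.57 ha, depth = V / A = 69.5 mm.

d ≈ 69.5 mm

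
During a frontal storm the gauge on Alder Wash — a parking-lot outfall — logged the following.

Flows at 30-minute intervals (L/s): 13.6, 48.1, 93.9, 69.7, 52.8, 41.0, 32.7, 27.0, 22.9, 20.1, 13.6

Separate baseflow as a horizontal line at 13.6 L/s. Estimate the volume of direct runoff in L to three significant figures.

V ≈ 5.14 × 10^5 L

Direct-runoff ordinates (Q − Q_b): 0.0, 34.5, 80.3, 56.1, 39.2, 27.4, 19.1, 13.4, 9.3, 6.5, 0.0 L/s.
ΣQ_DR = 285.8 L/s.
With Δt = 0.5 h = 1800 s, V = ΣQ_DR · Δt = 285.8 × 1800 = 5.14 × 10^5 L.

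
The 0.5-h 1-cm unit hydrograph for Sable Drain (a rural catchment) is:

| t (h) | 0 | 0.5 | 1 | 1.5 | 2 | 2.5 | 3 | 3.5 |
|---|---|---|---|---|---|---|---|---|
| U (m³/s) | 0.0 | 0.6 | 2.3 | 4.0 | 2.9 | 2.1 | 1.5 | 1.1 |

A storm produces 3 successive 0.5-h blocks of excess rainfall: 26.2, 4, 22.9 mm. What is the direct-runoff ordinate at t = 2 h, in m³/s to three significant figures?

Q ≈ 14.5 m³/s

By discrete convolution, Q_j = Σ (P_i / 10 mm) · U_{j−i}.
At t = 2 h (j=4): Q = (26.2/10)·2.9 + (4/10)·4.0 + (22.9/10)·2.3 = 14.5 m³/s.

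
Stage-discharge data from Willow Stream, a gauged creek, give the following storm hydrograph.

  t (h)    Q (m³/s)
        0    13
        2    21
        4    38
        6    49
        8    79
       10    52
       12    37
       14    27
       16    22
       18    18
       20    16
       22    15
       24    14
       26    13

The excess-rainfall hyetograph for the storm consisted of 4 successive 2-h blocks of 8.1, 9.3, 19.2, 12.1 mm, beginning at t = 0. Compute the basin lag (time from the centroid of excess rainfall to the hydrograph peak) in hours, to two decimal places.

t_L ≈ 3.55 h

Centroid of excess rainfall: t_c = Σ P_i·t̄_i / ΣP_i = 4.4497 h (block centres at 1, 3, 5, 7 h).
Hydrograph peak occurs at t = 8 h, so basin lag t_L = 8 − 4.4497 = 3.55 h.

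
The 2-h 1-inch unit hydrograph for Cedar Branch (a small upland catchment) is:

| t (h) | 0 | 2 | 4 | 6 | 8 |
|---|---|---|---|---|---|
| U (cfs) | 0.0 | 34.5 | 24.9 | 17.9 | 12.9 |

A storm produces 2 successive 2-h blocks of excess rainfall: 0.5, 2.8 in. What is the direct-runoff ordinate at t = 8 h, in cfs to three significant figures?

Q ≈ 56.6 cfs

By discrete convolution, Q_j = Σ (P_i / 1 in) · U_{j−i}.
At t = 8 h (j=4): Q = (0.5/1)·12.9 + (2.8/1)·17.9 = 56.6 cfs.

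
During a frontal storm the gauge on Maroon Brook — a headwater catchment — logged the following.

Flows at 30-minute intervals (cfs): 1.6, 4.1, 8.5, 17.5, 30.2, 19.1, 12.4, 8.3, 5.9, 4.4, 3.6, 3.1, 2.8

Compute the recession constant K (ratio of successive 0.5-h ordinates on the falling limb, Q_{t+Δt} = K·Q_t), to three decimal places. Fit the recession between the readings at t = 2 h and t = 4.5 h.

Using the recession-limb readings at t = 2 h and t = 4.5 h: Q falls from 30.2 to 4.4 cfs over 5 intervals.
K = (Q₂/Q₁)^(1/5) = (4.4/30.2)^(1/5) = 0.680.

K ≈ 0.680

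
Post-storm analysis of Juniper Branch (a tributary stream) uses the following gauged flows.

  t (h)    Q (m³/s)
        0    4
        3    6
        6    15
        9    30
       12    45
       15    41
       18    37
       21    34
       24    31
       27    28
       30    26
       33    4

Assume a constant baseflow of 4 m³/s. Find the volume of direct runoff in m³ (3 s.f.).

V ≈ 2.73 × 10^6 m³

Direct-runoff ordinates (Q − Q_b): 0.0, 2.0, 11.0, 26.0, 41.0, 37.0, 33.0, 30.0, 27.0, 24.0, 22.0, 0.0 m³/s.
ΣQ_DR = 253.0 m³/s.
With Δt = 3 h = 10800 s, V = ΣQ_DR · Δt = 253.0 × 10800 = 2.73 × 10^6 m³.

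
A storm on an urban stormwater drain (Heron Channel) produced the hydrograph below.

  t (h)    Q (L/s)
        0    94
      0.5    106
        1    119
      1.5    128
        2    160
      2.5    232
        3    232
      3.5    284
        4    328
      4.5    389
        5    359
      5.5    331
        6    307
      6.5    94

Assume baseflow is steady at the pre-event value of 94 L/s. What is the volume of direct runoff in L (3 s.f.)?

Direct-runoff ordinates (Q − Q_b): 0.0, 12.0, 25.0, 34.0, 66.0, 138.0, 138.0, 190.0, 234.0, 295.0, 265.0, 237.0, 213.0, 0.0 L/s.
ΣQ_DR = 1847 L/s.
With Δt = 0.5 h = 1800 s, V = ΣQ_DR · Δt = 1847 × 1800 = 3.32 × 10^6 L.

V ≈ 3.32 × 10^6 L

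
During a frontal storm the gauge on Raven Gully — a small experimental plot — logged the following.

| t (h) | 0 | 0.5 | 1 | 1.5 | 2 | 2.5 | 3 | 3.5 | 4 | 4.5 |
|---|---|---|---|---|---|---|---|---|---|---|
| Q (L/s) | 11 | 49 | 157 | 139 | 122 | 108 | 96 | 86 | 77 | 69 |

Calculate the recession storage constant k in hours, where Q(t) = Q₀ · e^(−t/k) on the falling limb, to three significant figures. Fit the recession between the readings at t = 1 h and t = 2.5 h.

k ≈ 4.01 h

On the falling limb, Q drops from 157 to 108 L/s between t = 1 h and t = 2.5 h (Δt = 1.5 h).
k = −Δt / ln(Q₂/Q₁) = −1.5 / ln(108/157) = 4.01 h.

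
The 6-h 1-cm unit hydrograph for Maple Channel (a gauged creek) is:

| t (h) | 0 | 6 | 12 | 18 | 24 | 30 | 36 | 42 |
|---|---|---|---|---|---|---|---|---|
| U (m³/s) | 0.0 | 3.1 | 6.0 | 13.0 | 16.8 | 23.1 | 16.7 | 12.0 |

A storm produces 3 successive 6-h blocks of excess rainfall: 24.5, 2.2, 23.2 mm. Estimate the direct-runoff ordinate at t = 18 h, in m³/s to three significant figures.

By discrete convolution, Q_j = Σ (P_i / 10 mm) · U_{j−i}.
At t = 18 h (j=3): Q = (24.5/10)·13.0 + (2.2/10)·6.0 + (23.2/10)·3.1 = 40.4 m³/s.

Q ≈ 40.4 m³/s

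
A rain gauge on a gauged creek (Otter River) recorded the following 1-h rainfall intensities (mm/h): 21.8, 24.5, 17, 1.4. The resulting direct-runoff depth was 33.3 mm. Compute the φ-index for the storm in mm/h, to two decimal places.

φ ≈ 10.00 mm/h

Only the 3 blocks with intensity above φ contribute runoff: 21.8, 24.5, 17 mm/h.
Σ(I−φ)·Δt = d  ⇒  (21.8+24.5+17 − 3φ)·1 = 33.3
φ = (63.30 − 33.3/1) / 3 = 10.00 mm/h.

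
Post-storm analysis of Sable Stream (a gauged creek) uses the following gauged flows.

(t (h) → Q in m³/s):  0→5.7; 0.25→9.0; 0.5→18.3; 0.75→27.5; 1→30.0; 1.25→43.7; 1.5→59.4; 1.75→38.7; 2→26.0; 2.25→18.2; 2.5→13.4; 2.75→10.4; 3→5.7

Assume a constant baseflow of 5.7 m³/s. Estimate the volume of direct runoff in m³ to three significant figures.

V ≈ 2.09 × 10^5 m³

Direct-runoff ordinates (Q − Q_b): 0.0, 3.3, 12.6, 21.8, 24.3, 38.0, 53.7, 33.0, 20.3, 12.5, 7.7, 4.7, 0.0 m³/s.
ΣQ_DR = 231.9 m³/s.
With Δt = 0.25 h = 900 s, V = ΣQ_DR · Δt = 231.9 × 900 = 2.09 × 10^5 m³.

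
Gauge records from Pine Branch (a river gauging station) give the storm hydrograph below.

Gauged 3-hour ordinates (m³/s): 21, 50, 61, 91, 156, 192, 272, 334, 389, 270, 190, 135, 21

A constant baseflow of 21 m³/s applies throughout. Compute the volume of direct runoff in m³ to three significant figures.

Direct-runoff ordinates (Q − Q_b): 0.0, 29.0, 40.0, 70.0, 135.0, 171.0, 251.0, 313.0, 368.0, 249.0, 169.0, 114.0, 0.0 m³/s.
ΣQ_DR = 1909 m³/s.
With Δt = 3 h = 10800 s, V = ΣQ_DR · Δt = 1909 × 10800 = 2.06 × 10^7 m³.

V ≈ 2.06 × 10^7 m³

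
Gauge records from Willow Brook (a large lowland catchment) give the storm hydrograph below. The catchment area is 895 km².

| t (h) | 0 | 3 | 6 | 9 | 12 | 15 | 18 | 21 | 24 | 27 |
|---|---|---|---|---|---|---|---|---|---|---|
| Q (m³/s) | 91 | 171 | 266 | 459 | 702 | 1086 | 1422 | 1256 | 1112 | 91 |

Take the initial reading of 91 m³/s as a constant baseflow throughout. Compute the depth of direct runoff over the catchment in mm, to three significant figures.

d ≈ 69.3 mm

Direct runoff: 0.0, 80.0, 175.0, 368.0, 611.0, 995.0, 1331.0, 1165.0, 1021.0, 0.0 m³/s; ΣQ_DR = 5746 m³/s.
V = ΣQ_DR · Δt = 5746 × 10800 s = 6.206 × 10^7 m³.
Over A = 895 km², depth = V / A = 69.3 mm.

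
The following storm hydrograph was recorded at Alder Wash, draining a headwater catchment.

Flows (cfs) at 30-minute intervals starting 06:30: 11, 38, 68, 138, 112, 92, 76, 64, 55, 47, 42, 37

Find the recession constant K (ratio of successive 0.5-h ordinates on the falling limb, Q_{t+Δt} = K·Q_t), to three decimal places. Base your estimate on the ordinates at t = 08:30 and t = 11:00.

K ≈ 0.841

Using the recession-limb readings at t = 08:30 and t = 11:00: Q falls from 112 to 47 cfs over 5 intervals.
K = (Q₂/Q₁)^(1/5) = (47/112)^(1/5) = 0.841.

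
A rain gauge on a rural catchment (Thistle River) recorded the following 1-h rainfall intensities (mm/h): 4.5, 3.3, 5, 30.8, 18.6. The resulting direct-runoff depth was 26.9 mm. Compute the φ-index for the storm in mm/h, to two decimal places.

Only the 2 blocks with intensity above φ contribute runoff: 30.8, 18.6 mm/h.
Σ(I−φ)·Δt = d  ⇒  (30.8+18.6 − 2φ)·1 = 26.9
φ = (49.40 − 26.9/1) / 2 = 11.25 mm/h.

φ ≈ 11.25 mm/h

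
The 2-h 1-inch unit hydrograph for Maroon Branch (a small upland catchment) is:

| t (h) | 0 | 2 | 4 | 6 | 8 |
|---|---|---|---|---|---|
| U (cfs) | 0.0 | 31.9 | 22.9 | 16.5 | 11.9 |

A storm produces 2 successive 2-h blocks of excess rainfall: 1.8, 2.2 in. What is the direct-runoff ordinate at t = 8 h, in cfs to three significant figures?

Q ≈ 57.7 cfs

By discrete convolution, Q_j = Σ (P_i / 1 in) · U_{j−i}.
At t = 8 h (j=4): Q = (1.8/1)·11.9 + (2.2/1)·16.5 = 57.7 cfs.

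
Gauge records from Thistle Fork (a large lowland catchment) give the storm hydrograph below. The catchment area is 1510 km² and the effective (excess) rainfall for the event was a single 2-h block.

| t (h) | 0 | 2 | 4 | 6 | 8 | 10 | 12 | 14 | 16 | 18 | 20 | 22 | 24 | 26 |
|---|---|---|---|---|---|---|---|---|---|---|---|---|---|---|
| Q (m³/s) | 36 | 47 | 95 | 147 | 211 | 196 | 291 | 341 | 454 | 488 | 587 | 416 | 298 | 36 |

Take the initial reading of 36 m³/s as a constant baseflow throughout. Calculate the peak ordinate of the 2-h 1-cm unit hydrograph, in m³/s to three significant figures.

U_p ≈ 368 m³/s

Direct runoff: 0.0, 11.0, 59.0, 111.0, 175.0, 160.0, 255.0, 305.0, 418.0, 452.0, 551.0, 380.0, 262.0, 0.0 m³/s; ΣQ_DR = 3139 m³/s, peak = 551.0 m³/s.
Runoff depth d = ΣQ_DR·Δt / A = 3139 × 7200 / (1510 km²) = 14.97 mm.
The 1-cm UH is the DRH scaled by (10 mm)/d, so U_p = 551.0 × 10/14.97 = 368 m³/s.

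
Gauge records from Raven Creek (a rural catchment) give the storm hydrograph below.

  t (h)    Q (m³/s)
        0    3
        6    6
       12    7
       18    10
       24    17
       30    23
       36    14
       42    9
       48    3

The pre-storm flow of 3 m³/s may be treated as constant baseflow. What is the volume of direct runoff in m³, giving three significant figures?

V ≈ 1.40 × 10^6 m³

Direct-runoff ordinates (Q − Q_b): 0.0, 3.0, 4.0, 7.0, 14.0, 20.0, 11.0, 6.0, 0.0 m³/s.
ΣQ_DR = 65.00 m³/s.
With Δt = 6 h = 21600 s, V = ΣQ_DR · Δt = 65.00 × 21600 = 1.40 × 10^6 m³.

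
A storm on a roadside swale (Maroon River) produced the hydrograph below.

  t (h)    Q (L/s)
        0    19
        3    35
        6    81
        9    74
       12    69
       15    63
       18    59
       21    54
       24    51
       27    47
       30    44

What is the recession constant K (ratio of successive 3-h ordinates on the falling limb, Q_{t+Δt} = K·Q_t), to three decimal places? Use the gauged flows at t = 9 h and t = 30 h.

Using the recession-limb readings at t = 9 h and t = 30 h: Q falls from 74 to 44 L/s over 7 intervals.
K = (Q₂/Q₁)^(1/7) = (44/74)^(1/7) = 0.928.

K ≈ 0.928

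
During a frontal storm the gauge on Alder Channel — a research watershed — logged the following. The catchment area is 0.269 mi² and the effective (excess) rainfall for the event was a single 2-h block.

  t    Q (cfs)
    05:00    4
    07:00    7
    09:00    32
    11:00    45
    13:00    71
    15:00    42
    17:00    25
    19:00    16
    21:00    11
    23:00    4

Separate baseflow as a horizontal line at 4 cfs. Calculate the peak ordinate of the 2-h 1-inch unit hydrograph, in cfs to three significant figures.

Direct runoff: 0.0, 3.0, 28.0, 41.0, 67.0, 38.0, 21.0, 12.0, 7.0, 0.0 cfs; ΣQ_DR = 217.0 cfs, peak = 67.0 cfs.
Runoff depth d = ΣQ_DR·Δt / A = 217.0 × 7200 / (0.269 mi²) = 2.500 in.
The 1-inch UH is the DRH scaled by (1 in)/d, so U_p = 67.0 × 1/2.500 = 26.8 cfs.

U_p ≈ 26.8 cfs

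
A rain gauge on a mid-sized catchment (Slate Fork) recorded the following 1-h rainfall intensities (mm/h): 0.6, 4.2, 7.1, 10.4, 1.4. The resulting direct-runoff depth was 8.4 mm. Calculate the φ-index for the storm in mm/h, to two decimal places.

φ ≈ 4.55 mm/h

Only the 2 blocks with intensity above φ contribute runoff: 7.1, 10.4 mm/h.
Σ(I−φ)·Δt = d  ⇒  (7.1+10.4 − 2φ)·1 = 8.4
φ = (17.50 − 8.4/1) / 2 = 4.55 mm/h.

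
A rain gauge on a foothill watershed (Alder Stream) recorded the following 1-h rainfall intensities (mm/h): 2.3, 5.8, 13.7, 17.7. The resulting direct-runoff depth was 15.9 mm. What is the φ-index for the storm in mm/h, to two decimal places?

φ ≈ 7.75 mm/h

Only the 2 blocks with intensity above φ contribute runoff: 13.7, 17.7 mm/h.
Σ(I−φ)·Δt = d  ⇒  (13.7+17.7 − 2φ)·1 = 15.9
φ = (31.40 − 15.9/1) / 2 = 7.75 mm/h.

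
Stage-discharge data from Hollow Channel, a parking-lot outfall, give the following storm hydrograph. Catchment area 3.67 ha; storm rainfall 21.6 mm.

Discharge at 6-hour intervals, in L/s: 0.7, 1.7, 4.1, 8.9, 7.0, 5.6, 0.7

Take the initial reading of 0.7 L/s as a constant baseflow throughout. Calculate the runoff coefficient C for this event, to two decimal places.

ΣQ_DR = 23.80 L/s; V = ΣQ_DR·Δt = 5.141 × 10^5 L.
Runoff depth d = V / A = 14.01 mm.
C = d / P = 14.01 / 21.6 = 0.65.

C ≈ 0.65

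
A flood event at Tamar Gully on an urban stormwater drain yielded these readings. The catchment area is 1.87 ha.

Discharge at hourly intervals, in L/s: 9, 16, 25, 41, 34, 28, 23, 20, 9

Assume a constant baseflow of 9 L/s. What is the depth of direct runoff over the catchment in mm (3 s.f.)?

d ≈ 23.9 mm

Direct runoff: 0.0, 7.0, 16.0, 32.0, 25.0, 19.0, 14.0, 11.0, 0.0 L/s; ΣQ_DR = 124.0 L/s.
V = ΣQ_DR · Δt = 124.0 × 3600 s = 4.464 × 10^5 L.
Over A = 1.87 ha, depth = V / A = 23.9 mm.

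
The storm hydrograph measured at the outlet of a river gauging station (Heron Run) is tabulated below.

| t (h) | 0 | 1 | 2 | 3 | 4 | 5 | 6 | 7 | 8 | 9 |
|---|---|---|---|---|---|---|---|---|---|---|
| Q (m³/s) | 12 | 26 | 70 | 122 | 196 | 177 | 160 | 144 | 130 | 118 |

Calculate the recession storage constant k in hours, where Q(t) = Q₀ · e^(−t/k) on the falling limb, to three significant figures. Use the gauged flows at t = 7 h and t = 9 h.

k ≈ 10.0 h

On the falling limb, Q drops from 144 to 118 m³/s between t = 7 h and t = 9 h (Δt = 2 h).
k = −Δt / ln(Q₂/Q₁) = −2 / ln(118/144) = 10.0 h.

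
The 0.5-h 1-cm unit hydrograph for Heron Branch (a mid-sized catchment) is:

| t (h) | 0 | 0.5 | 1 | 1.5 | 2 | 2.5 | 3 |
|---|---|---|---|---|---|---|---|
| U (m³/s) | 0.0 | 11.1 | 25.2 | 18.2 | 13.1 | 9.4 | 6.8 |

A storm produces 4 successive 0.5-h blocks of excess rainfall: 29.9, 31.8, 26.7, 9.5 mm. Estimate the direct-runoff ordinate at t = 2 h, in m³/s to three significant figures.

By discrete convolution, Q_j = Σ (P_i / 10 mm) · U_{j−i}.
At t = 2 h (j=4): Q = (29.9/10)·13.1 + (31.8/10)·18.2 + (26.7/10)·25.2 + (9.5/10)·11.1 = 175 m³/s.

Q ≈ 175 m³/s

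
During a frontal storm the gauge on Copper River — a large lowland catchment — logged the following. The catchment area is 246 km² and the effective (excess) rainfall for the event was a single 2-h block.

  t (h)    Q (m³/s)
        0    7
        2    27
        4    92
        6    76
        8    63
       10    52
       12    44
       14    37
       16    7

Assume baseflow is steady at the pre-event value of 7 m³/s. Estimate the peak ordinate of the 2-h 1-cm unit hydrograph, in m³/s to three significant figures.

U_p ≈ 84.9 m³/s

Direct runoff: 0.0, 20.0, 85.0, 69.0, 56.0, 45.0, 37.0, 30.0, 0.0 m³/s; ΣQ_DR = 342.0 m³/s, peak = 85.0 m³/s.
Runoff depth d = ΣQ_DR·Δt / A = 342.0 × 7200 / (246 km²) = 10.01 mm.
The 1-cm UH is the DRH scaled by (10 mm)/d, so U_p = 85.0 × 10/10.01 = 84.9 m³/s.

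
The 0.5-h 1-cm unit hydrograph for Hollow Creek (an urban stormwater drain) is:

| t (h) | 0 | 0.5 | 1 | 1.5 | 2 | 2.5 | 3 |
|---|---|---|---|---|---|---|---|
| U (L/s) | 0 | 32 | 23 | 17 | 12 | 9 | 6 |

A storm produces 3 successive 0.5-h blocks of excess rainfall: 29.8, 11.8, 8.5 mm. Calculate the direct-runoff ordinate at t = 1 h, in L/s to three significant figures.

By discrete convolution, Q_j = Σ (P_i / 10 mm) · U_{j−i}.
At t = 1 h (j=2): Q = (29.8/10)·23 + (11.8/10)·32 + (8.5/10)·0 = 106 L/s.

Q ≈ 106 L/s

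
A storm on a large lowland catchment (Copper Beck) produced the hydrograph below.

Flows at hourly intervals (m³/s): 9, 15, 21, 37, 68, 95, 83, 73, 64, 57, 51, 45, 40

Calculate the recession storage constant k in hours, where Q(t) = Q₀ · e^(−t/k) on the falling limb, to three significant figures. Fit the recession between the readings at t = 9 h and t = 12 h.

k ≈ 8.47 h

On the falling limb, Q drops from 57 to 40 m³/s between t = 9 h and t = 12 h (Δt = 3 h).
k = −Δt / ln(Q₂/Q₁) = −3 / ln(40/57) = 8.47 h.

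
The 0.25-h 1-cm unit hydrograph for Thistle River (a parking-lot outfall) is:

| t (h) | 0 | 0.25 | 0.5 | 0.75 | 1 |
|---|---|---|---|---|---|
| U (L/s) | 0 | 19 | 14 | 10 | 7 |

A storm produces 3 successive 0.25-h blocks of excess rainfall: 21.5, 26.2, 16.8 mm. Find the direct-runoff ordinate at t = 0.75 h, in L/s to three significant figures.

By discrete convolution, Q_j = Σ (P_i / 10 mm) · U_{j−i}.
At t = 0.75 h (j=3): Q = (21.5/10)·10 + (26.2/10)·14 + (16.8/10)·19 = 90.1 L/s.

Q ≈ 90.1 L/s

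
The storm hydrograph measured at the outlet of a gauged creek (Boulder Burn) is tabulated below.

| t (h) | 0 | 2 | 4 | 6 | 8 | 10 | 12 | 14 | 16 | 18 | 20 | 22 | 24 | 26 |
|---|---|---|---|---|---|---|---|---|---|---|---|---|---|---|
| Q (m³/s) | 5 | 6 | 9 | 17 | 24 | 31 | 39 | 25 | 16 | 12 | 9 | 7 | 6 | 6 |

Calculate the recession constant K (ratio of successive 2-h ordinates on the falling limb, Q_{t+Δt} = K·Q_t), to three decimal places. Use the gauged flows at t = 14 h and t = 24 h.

K ≈ 0.752

Using the recession-limb readings at t = 14 h and t = 24 h: Q falls from 25 to 6 m³/s over 5 intervals.
K = (Q₂/Q₁)^(1/5) = (6/25)^(1/5) = 0.752.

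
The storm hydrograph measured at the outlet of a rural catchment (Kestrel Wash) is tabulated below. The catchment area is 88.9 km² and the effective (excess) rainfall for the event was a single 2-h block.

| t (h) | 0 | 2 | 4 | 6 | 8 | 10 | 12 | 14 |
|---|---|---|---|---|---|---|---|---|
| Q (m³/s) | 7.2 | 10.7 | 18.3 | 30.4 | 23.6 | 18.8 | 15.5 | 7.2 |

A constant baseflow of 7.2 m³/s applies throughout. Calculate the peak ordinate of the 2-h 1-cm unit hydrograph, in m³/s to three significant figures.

U_p ≈ 38.7 m³/s

Direct runoff: 0.0, 3.5, 11.1, 23.2, 16.4, 11.6, 8.3, 0.0 m³/s; ΣQ_DR = 74.10 m³/s, peak = 23.2 m³/s.
Runoff depth d = ΣQ_DR·Δt / A = 74.10 × 7200 / (88.9 km²) = 6.001 mm.
The 1-cm UH is the DRH scaled by (10 mm)/d, so U_p = 23.2 × 10/6.001 = 38.7 m³/s.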